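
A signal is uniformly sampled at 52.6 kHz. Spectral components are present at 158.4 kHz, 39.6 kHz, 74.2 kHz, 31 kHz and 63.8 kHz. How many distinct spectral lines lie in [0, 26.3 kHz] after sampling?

4

fs/2 = 26.3 kHz.
158.4 kHz mod fs = 0.6 kHz.
0.6 kHz ≤ fs/2 = 26.3 kHz, appears at 0.6 kHz.
39.6 kHz > fs/2 = 26.3 kHz, folds to fs − 39.6 kHz = 13 kHz.
74.2 kHz mod fs = 21.6 kHz.
21.6 kHz ≤ fs/2 = 26.3 kHz, appears at 21.6 kHz.
31 kHz > fs/2 = 26.3 kHz, folds to fs − 31 kHz = 21.6 kHz.
63.8 kHz mod fs = 11.2 kHz.
11.2 kHz ≤ fs/2 = 26.3 kHz, appears at 11.2 kHz.
Distinct values: {0.6 kHz, 11.2 kHz, 13 kHz, 21.6 kHz} → 4.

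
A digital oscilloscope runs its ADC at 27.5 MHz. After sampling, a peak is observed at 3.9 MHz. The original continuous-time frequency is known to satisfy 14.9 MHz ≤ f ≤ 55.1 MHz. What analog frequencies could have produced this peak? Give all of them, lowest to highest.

23.6 MHz, 31.4 MHz, 51.1 MHz

Frequencies that alias to 3.9 MHz are k·fs ± 3.9 MHz for integer k ≥ 0.
k=0: 3.9 MHz.
k=1: 23.6 MHz, 31.4 MHz.
k=2: 51.1 MHz, 58.9 MHz.
k=3: 78.6 MHz, 86.4 MHz.
Within [14.9 MHz, 55.1 MHz]: 23.6 MHz, 31.4 MHz, 51.1 MHz.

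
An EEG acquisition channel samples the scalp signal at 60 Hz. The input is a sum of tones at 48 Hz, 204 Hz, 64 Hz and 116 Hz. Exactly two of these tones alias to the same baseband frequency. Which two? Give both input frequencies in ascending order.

fs/2 = 30 Hz.
48 Hz > fs/2 = 30 Hz, folds to fs − 48 Hz = 12 Hz.
204 Hz mod fs = 24 Hz.
24 Hz ≤ fs/2 = 30 Hz, appears at 24 Hz.
64 Hz mod fs = 4 Hz.
4 Hz ≤ fs/2 = 30 Hz, appears at 4 Hz.
116 Hz mod fs = 56 Hz.
56 Hz > fs/2 = 30 Hz, folds to fs − 56 Hz = 4 Hz.
64 Hz and 116 Hz both map to 4 Hz.

64 Hz, 116 Hz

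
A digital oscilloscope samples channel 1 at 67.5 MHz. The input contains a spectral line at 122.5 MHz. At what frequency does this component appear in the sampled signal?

122.5 MHz mod fs = 55 MHz.
55 MHz > fs/2 = 33.75 MHz, folds to fs − 55 MHz = 12.5 MHz.

12.5 MHz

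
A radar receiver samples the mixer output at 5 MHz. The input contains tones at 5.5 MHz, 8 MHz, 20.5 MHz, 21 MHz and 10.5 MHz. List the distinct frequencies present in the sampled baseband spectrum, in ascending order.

fs/2 = 2.5 MHz.
5.5 MHz mod fs = 0.5 MHz.
0.5 MHz ≤ fs/2 = 2.5 MHz, appears at 0.5 MHz.
8 MHz mod fs = 3 MHz.
3 MHz > fs/2 = 2.5 MHz, folds to fs − 3 MHz = 2 MHz.
20.5 MHz mod fs = 0.5 MHz.
0.5 MHz ≤ fs/2 = 2.5 MHz, appears at 0.5 MHz.
21 MHz mod fs = 1 MHz.
1 MHz ≤ fs/2 = 2.5 MHz, appears at 1 MHz.
10.5 MHz mod fs = 0.5 MHz.
0.5 MHz ≤ fs/2 = 2.5 MHz, appears at 0.5 MHz.
Distinct values: {0.5 MHz, 1 MHz, 2 MHz}.

0.5 MHz, 1 MHz, 2 MHz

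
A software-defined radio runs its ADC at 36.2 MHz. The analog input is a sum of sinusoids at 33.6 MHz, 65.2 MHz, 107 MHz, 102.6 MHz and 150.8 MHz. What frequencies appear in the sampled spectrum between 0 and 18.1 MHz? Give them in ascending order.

fs/2 = 18.1 MHz.
33.6 MHz > fs/2 = 18.1 MHz, folds to fs − 33.6 MHz = 2.6 MHz.
65.2 MHz mod fs = 29 MHz.
29 MHz > fs/2 = 18.1 MHz, folds to fs − 29 MHz = 7.2 MHz.
107 MHz mod fs = 34.6 MHz.
34.6 MHz > fs/2 = 18.1 MHz, folds to fs − 34.6 MHz = 1.6 MHz.
102.6 MHz mod fs = 30.2 MHz.
30.2 MHz > fs/2 = 18.1 MHz, folds to fs − 30.2 MHz = 6 MHz.
150.8 MHz mod fs = 6 MHz.
6 MHz ≤ fs/2 = 18.1 MHz, appears at 6 MHz.
Distinct values: {1.6 MHz, 2.6 MHz, 6 MHz, 7.2 MHz}.

1.6 MHz, 2.6 MHz, 6 MHz, 7.2 MHz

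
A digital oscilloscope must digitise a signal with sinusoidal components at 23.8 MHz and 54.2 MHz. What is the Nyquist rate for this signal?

108.4 MHz

Highest-frequency component: 54.2 MHz.
Nyquist rate = 2 × 54.2 MHz = 108.4 MHz.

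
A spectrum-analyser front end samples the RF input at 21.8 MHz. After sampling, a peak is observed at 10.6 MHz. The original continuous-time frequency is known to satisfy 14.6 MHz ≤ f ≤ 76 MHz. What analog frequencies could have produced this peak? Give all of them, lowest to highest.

32.4 MHz, 33 MHz, 54.2 MHz, 54.8 MHz, 76 MHz

Frequencies that alias to 10.6 MHz are k·fs ± 10.6 MHz for integer k ≥ 0.
k=0: 10.6 MHz.
k=1: 11.2 MHz, 32.4 MHz.
k=2: 33 MHz, 54.2 MHz.
k=3: 54.8 MHz, 76 MHz.
k=4: 76.6 MHz, 97.8 MHz.
Within [14.6 MHz, 76 MHz]: 32.4 MHz, 33 MHz, 54.2 MHz, 54.8 MHz, 76 MHz.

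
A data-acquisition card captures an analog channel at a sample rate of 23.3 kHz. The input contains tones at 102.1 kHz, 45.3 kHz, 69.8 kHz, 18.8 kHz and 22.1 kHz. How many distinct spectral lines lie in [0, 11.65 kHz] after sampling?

5

fs/2 = 11.65 kHz.
102.1 kHz mod fs = 8.9 kHz.
8.9 kHz ≤ fs/2 = 11.65 kHz, appears at 8.9 kHz.
45.3 kHz mod fs = 22 kHz.
22 kHz > fs/2 = 11.65 kHz, folds to fs − 22 kHz = 1.3 kHz.
69.8 kHz mod fs = 23.2 kHz.
23.2 kHz > fs/2 = 11.65 kHz, folds to fs − 23.2 kHz = 0.1 kHz.
18.8 kHz > fs/2 = 11.65 kHz, folds to fs − 18.8 kHz = 4.5 kHz.
22.1 kHz > fs/2 = 11.65 kHz, folds to fs − 22.1 kHz = 1.2 kHz.
Distinct values: {0.1 kHz, 1.2 kHz, 1.3 kHz, 4.5 kHz, 8.9 kHz} → 5.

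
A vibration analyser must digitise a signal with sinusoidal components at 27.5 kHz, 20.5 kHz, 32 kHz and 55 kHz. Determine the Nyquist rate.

Highest-frequency component: 55 kHz.
Nyquist rate = 2 × 55 kHz = 110 kHz.

110 kHz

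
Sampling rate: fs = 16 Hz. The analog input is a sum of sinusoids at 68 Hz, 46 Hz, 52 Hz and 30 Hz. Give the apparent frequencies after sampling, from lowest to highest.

fs/2 = 8 Hz.
68 Hz mod fs = 4 Hz.
4 Hz ≤ fs/2 = 8 Hz, appears at 4 Hz.
46 Hz mod fs = 14 Hz.
14 Hz > fs/2 = 8 Hz, folds to fs − 14 Hz = 2 Hz.
52 Hz mod fs = 4 Hz.
4 Hz ≤ fs/2 = 8 Hz, appears at 4 Hz.
30 Hz mod fs = 14 Hz.
14 Hz > fs/2 = 8 Hz, folds to fs − 14 Hz = 2 Hz.
Distinct values: {2 Hz, 4 Hz}.

2 Hz, 4 Hz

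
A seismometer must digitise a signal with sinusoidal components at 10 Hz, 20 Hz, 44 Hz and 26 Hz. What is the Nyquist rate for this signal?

Highest-frequency component: 44 Hz.
Nyquist rate = 2 × 44 Hz = 88 Hz.

88 Hz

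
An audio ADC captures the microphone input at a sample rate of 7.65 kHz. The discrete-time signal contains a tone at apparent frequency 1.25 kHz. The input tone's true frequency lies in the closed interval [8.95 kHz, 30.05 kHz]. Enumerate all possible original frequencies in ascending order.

14.05 kHz, 16.55 kHz, 21.7 kHz, 24.2 kHz, 29.35 kHz

Frequencies that alias to 1.25 kHz are k·fs ± 1.25 kHz for integer k ≥ 0.
k=0: 1.25 kHz.
k=1: 6.4 kHz, 8.9 kHz.
k=2: 14.05 kHz, 16.55 kHz.
k=3: 21.7 kHz, 24.2 kHz.
k=4: 29.35 kHz, 31.85 kHz.
k=5: 37 kHz, 39.5 kHz.
Within [8.95 kHz, 30.05 kHz]: 14.05 kHz, 16.55 kHz, 21.7 kHz, 24.2 kHz, 29.35 kHz.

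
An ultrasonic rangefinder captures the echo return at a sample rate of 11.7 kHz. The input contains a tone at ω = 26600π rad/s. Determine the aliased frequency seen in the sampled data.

ω = 26600π rad/s → f = ω/(2π) = 13300 Hz = 13.3 kHz.
13.3 kHz mod fs = 1.6 kHz.
1.6 kHz ≤ fs/2 = 5.85 kHz, appears at 1.6 kHz.

1.6 kHz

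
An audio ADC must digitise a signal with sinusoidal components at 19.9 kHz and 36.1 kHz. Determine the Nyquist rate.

72.2 kHz

Highest-frequency component: 36.1 kHz.
Nyquist rate = 2 × 36.1 kHz = 72.2 kHz.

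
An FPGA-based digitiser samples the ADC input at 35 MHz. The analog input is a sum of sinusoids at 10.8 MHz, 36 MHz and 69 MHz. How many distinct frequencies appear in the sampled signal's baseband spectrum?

2

fs/2 = 17.5 MHz.
10.8 MHz ≤ fs/2 = 17.5 MHz, passes unchanged.
36 MHz mod fs = 1 MHz.
1 MHz ≤ fs/2 = 17.5 MHz, appears at 1 MHz.
69 MHz mod fs = 34 MHz.
34 MHz > fs/2 = 17.5 MHz, folds to fs − 34 MHz = 1 MHz.
Distinct values: {1 MHz, 10.8 MHz} → 2.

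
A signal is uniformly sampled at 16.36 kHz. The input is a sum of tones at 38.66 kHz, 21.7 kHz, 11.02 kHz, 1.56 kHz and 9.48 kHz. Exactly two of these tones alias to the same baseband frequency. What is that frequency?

5.34 kHz

fs/2 = 8.18 kHz.
38.66 kHz mod fs = 5.94 kHz.
5.94 kHz ≤ fs/2 = 8.18 kHz, appears at 5.94 kHz.
21.7 kHz mod fs = 5.34 kHz.
5.34 kHz ≤ fs/2 = 8.18 kHz, appears at 5.34 kHz.
11.02 kHz > fs/2 = 8.18 kHz, folds to fs − 11.02 kHz = 5.34 kHz.
1.56 kHz ≤ fs/2 = 8.18 kHz, passes unchanged.
9.48 kHz > fs/2 = 8.18 kHz, folds to fs − 9.48 kHz = 6.88 kHz.
11.02 kHz and 21.7 kHz both map to 5.34 kHz.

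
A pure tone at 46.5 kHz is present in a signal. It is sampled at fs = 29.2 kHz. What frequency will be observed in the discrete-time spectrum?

11.9 kHz

46.5 kHz mod fs = 17.3 kHz.
17.3 kHz > fs/2 = 14.6 kHz, folds to fs − 17.3 kHz = 11.9 kHz.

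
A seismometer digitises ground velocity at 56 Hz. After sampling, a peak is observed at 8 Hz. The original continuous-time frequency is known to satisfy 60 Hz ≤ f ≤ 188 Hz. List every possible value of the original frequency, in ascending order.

64 Hz, 104 Hz, 120 Hz, 160 Hz, 176 Hz

Frequencies that alias to 8 Hz are k·fs ± 8 Hz for integer k ≥ 0.
k=0: 8 Hz.
k=1: 48 Hz, 64 Hz.
k=2: 104 Hz, 120 Hz.
k=3: 160 Hz, 176 Hz.
k=4: 216 Hz, 232 Hz.
Within [60 Hz, 188 Hz]: 64 Hz, 104 Hz, 120 Hz, 160 Hz, 176 Hz.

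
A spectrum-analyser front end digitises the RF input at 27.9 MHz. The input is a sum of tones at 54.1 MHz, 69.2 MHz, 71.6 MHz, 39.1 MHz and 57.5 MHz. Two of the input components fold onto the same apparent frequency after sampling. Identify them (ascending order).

54.1 MHz, 57.5 MHz

fs/2 = 13.95 MHz.
54.1 MHz mod fs = 26.2 MHz.
26.2 MHz > fs/2 = 13.95 MHz, folds to fs − 26.2 MHz = 1.7 MHz.
69.2 MHz mod fs = 13.4 MHz.
13.4 MHz ≤ fs/2 = 13.95 MHz, appears at 13.4 MHz.
71.6 MHz mod fs = 15.8 MHz.
15.8 MHz > fs/2 = 13.95 MHz, folds to fs − 15.8 MHz = 12.1 MHz.
39.1 MHz mod fs = 11.2 MHz.
11.2 MHz ≤ fs/2 = 13.95 MHz, appears at 11.2 MHz.
57.5 MHz mod fs = 1.7 MHz.
1.7 MHz ≤ fs/2 = 13.95 MHz, appears at 1.7 MHz.
54.1 MHz and 57.5 MHz both map to 1.7 MHz.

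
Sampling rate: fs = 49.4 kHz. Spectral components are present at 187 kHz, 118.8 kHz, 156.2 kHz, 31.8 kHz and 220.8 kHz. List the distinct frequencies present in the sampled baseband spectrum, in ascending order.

8 kHz, 10.6 kHz, 17.6 kHz, 20 kHz, 23.2 kHz

fs/2 = 24.7 kHz.
187 kHz mod fs = 38.8 kHz.
38.8 kHz > fs/2 = 24.7 kHz, folds to fs − 38.8 kHz = 10.6 kHz.
118.8 kHz mod fs = 20 kHz.
20 kHz ≤ fs/2 = 24.7 kHz, appears at 20 kHz.
156.2 kHz mod fs = 8 kHz.
8 kHz ≤ fs/2 = 24.7 kHz, appears at 8 kHz.
31.8 kHz > fs/2 = 24.7 kHz, folds to fs − 31.8 kHz = 17.6 kHz.
220.8 kHz mod fs = 23.2 kHz.
23.2 kHz ≤ fs/2 = 24.7 kHz, appears at 23.2 kHz.
Distinct values: {8 kHz, 10.6 kHz, 17.6 kHz, 20 kHz, 23.2 kHz}.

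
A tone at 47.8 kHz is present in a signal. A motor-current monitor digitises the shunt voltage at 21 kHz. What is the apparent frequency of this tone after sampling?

5.8 kHz

47.8 kHz mod fs = 5.8 kHz.
5.8 kHz ≤ fs/2 = 10.5 kHz, appears at 5.8 kHz.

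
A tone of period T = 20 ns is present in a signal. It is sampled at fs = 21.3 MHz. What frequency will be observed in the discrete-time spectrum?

7.4 MHz

T = 20 ns → f = 1/T = 50 MHz.
50 MHz mod fs = 7.4 MHz.
7.4 MHz ≤ fs/2 = 10.65 MHz, appears at 7.4 MHz.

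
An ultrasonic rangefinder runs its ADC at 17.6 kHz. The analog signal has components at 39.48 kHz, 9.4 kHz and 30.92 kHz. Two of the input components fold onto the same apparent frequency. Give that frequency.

fs/2 = 8.8 kHz.
39.48 kHz mod fs = 4.28 kHz.
4.28 kHz ≤ fs/2 = 8.8 kHz, appears at 4.28 kHz.
9.4 kHz > fs/2 = 8.8 kHz, folds to fs − 9.4 kHz = 8.2 kHz.
30.92 kHz mod fs = 13.32 kHz.
13.32 kHz > fs/2 = 8.8 kHz, folds to fs − 13.32 kHz = 4.28 kHz.
30.92 kHz and 39.48 kHz both map to 4.28 kHz.

4.28 kHz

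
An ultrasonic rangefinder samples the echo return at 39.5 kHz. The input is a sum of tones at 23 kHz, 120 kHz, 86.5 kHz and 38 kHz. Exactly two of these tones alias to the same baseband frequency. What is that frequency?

1.5 kHz

fs/2 = 19.75 kHz.
23 kHz > fs/2 = 19.75 kHz, folds to fs − 23 kHz = 16.5 kHz.
120 kHz mod fs = 1.5 kHz.
1.5 kHz ≤ fs/2 = 19.75 kHz, appears at 1.5 kHz.
86.5 kHz mod fs = 7.5 kHz.
7.5 kHz ≤ fs/2 = 19.75 kHz, appears at 7.5 kHz.
38 kHz > fs/2 = 19.75 kHz, folds to fs − 38 kHz = 1.5 kHz.
38 kHz and 120 kHz both map to 1.5 kHz.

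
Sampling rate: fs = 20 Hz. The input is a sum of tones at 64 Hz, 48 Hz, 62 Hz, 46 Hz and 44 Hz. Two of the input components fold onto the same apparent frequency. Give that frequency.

4 Hz

fs/2 = 10 Hz.
64 Hz mod fs = 4 Hz.
4 Hz ≤ fs/2 = 10 Hz, appears at 4 Hz.
48 Hz mod fs = 8 Hz.
8 Hz ≤ fs/2 = 10 Hz, appears at 8 Hz.
62 Hz mod fs = 2 Hz.
2 Hz ≤ fs/2 = 10 Hz, appears at 2 Hz.
46 Hz mod fs = 6 Hz.
6 Hz ≤ fs/2 = 10 Hz, appears at 6 Hz.
44 Hz mod fs = 4 Hz.
4 Hz ≤ fs/2 = 10 Hz, appears at 4 Hz.
44 Hz and 64 Hz both map to 4 Hz.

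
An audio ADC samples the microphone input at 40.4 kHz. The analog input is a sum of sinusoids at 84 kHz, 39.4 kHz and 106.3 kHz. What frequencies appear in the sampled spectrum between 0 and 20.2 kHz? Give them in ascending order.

1 kHz, 3.2 kHz, 14.9 kHz

fs/2 = 20.2 kHz.
84 kHz mod fs = 3.2 kHz.
3.2 kHz ≤ fs/2 = 20.2 kHz, appears at 3.2 kHz.
39.4 kHz > fs/2 = 20.2 kHz, folds to fs − 39.4 kHz = 1 kHz.
106.3 kHz mod fs = 25.5 kHz.
25.5 kHz > fs/2 = 20.2 kHz, folds to fs − 25.5 kHz = 14.9 kHz.
Distinct values: {1 kHz, 3.2 kHz, 14.9 kHz}.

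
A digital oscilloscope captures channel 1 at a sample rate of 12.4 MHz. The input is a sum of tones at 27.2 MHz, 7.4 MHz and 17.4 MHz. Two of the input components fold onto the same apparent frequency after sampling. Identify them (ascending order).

7.4 MHz, 17.4 MHz

fs/2 = 6.2 MHz.
27.2 MHz mod fs = 2.4 MHz.
2.4 MHz ≤ fs/2 = 6.2 MHz, appears at 2.4 MHz.
7.4 MHz > fs/2 = 6.2 MHz, folds to fs − 7.4 MHz = 5 MHz.
17.4 MHz mod fs = 5 MHz.
5 MHz ≤ fs/2 = 6.2 MHz, appears at 5 MHz.
7.4 MHz and 17.4 MHz both map to 5 MHz.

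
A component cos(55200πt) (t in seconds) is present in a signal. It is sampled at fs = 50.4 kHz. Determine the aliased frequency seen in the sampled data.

22.8 kHz

ω = 55200π rad/s → f = ω/(2π) = 27600 Hz = 27.6 kHz.
27.6 kHz > fs/2 = 25.2 kHz, folds to fs − 27.6 kHz = 22.8 kHz.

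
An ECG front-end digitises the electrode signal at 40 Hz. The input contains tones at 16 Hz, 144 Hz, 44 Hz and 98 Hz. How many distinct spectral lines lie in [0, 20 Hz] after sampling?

3

fs/2 = 20 Hz.
16 Hz ≤ fs/2 = 20 Hz, passes unchanged.
144 Hz mod fs = 24 Hz.
24 Hz > fs/2 = 20 Hz, folds to fs − 24 Hz = 16 Hz.
44 Hz mod fs = 4 Hz.
4 Hz ≤ fs/2 = 20 Hz, appears at 4 Hz.
98 Hz mod fs = 18 Hz.
18 Hz ≤ fs/2 = 20 Hz, appears at 18 Hz.
Distinct values: {4 Hz, 16 Hz, 18 Hz} → 3.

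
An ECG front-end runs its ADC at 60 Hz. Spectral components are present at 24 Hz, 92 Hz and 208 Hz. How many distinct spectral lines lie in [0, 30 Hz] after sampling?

2

fs/2 = 30 Hz.
24 Hz ≤ fs/2 = 30 Hz, passes unchanged.
92 Hz mod fs = 32 Hz.
32 Hz > fs/2 = 30 Hz, folds to fs − 32 Hz = 28 Hz.
208 Hz mod fs = 28 Hz.
28 Hz ≤ fs/2 = 30 Hz, appears at 28 Hz.
Distinct values: {24 Hz, 28 Hz} → 2.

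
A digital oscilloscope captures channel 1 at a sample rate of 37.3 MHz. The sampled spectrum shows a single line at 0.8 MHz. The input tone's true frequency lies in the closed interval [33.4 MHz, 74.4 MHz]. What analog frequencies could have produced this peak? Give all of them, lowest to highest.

36.5 MHz, 38.1 MHz, 73.8 MHz

Frequencies that alias to 0.8 MHz are k·fs ± 0.8 MHz for integer k ≥ 0.
k=0: 0.8 MHz.
k=1: 36.5 MHz, 38.1 MHz.
k=2: 73.8 MHz, 75.4 MHz.
k=3: 111.1 MHz, 112.7 MHz.
Within [33.4 MHz, 74.4 MHz]: 36.5 MHz, 38.1 MHz, 73.8 MHz.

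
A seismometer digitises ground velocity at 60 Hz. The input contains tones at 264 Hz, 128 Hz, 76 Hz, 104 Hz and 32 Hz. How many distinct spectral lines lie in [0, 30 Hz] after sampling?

fs/2 = 30 Hz.
264 Hz mod fs = 24 Hz.
24 Hz ≤ fs/2 = 30 Hz, appears at 24 Hz.
128 Hz mod fs = 8 Hz.
8 Hz ≤ fs/2 = 30 Hz, appears at 8 Hz.
76 Hz mod fs = 16 Hz.
16 Hz ≤ fs/2 = 30 Hz, appears at 16 Hz.
104 Hz mod fs = 44 Hz.
44 Hz > fs/2 = 30 Hz, folds to fs − 44 Hz = 16 Hz.
32 Hz > fs/2 = 30 Hz, folds to fs − 32 Hz = 28 Hz.
Distinct values: {8 Hz, 16 Hz, 24 Hz, 28 Hz} → 4.

4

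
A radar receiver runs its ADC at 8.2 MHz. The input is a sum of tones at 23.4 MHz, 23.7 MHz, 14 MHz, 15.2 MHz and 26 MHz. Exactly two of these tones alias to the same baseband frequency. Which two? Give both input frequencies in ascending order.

fs/2 = 4.1 MHz.
23.4 MHz mod fs = 7 MHz.
7 MHz > fs/2 = 4.1 MHz, folds to fs − 7 MHz = 1.2 MHz.
23.7 MHz mod fs = 7.3 MHz.
7.3 MHz > fs/2 = 4.1 MHz, folds to fs − 7.3 MHz = 0.9 MHz.
14 MHz mod fs = 5.8 MHz.
5.8 MHz > fs/2 = 4.1 MHz, folds to fs − 5.8 MHz = 2.4 MHz.
15.2 MHz mod fs = 7 MHz.
7 MHz > fs/2 = 4.1 MHz, folds to fs − 7 MHz = 1.2 MHz.
26 MHz mod fs = 1.4 MHz.
1.4 MHz ≤ fs/2 = 4.1 MHz, appears at 1.4 MHz.
15.2 MHz and 23.4 MHz both map to 1.2 MHz.

15.2 MHz, 23.4 MHz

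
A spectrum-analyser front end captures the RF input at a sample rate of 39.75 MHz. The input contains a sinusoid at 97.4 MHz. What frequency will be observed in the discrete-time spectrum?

97.4 MHz mod fs = 17.9 MHz.
17.9 MHz ≤ fs/2 = 19.875 MHz, appears at 17.9 MHz.

17.9 MHz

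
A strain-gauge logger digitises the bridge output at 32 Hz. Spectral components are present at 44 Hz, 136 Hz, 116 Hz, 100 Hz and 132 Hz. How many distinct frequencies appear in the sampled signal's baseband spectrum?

fs/2 = 16 Hz.
44 Hz mod fs = 12 Hz.
12 Hz ≤ fs/2 = 16 Hz, appears at 12 Hz.
136 Hz mod fs = 8 Hz.
8 Hz ≤ fs/2 = 16 Hz, appears at 8 Hz.
116 Hz mod fs = 20 Hz.
20 Hz > fs/2 = 16 Hz, folds to fs − 20 Hz = 12 Hz.
100 Hz mod fs = 4 Hz.
4 Hz ≤ fs/2 = 16 Hz, appears at 4 Hz.
132 Hz mod fs = 4 Hz.
4 Hz ≤ fs/2 = 16 Hz, appears at 4 Hz.
Distinct values: {4 Hz, 8 Hz, 12 Hz} → 3.

3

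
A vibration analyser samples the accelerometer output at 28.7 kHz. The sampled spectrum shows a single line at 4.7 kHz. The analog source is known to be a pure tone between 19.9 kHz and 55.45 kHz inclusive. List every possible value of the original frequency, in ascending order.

24 kHz, 33.4 kHz, 52.7 kHz

Frequencies that alias to 4.7 kHz are k·fs ± 4.7 kHz for integer k ≥ 0.
k=0: 4.7 kHz.
k=1: 24 kHz, 33.4 kHz.
k=2: 52.7 kHz, 62.1 kHz.
k=3: 81.4 kHz, 90.8 kHz.
Within [19.9 kHz, 55.45 kHz]: 24 kHz, 33.4 kHz, 52.7 kHz.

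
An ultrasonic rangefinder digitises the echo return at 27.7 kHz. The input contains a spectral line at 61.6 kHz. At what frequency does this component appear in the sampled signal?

6.2 kHz

61.6 kHz mod fs = 6.2 kHz.
6.2 kHz ≤ fs/2 = 13.85 kHz, appears at 6.2 kHz.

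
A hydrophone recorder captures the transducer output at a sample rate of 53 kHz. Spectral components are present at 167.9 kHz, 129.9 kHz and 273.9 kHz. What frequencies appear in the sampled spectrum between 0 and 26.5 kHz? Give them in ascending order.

8.9 kHz, 23.9 kHz

fs/2 = 26.5 kHz.
167.9 kHz mod fs = 8.9 kHz.
8.9 kHz ≤ fs/2 = 26.5 kHz, appears at 8.9 kHz.
129.9 kHz mod fs = 23.9 kHz.
23.9 kHz ≤ fs/2 = 26.5 kHz, appears at 23.9 kHz.
273.9 kHz mod fs = 8.9 kHz.
8.9 kHz ≤ fs/2 = 26.5 kHz, appears at 8.9 kHz.
Distinct values: {8.9 kHz, 23.9 kHz}.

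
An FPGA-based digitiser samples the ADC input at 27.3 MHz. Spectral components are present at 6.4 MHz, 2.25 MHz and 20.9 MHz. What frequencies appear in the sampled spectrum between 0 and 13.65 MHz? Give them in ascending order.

2.25 MHz, 6.4 MHz

fs/2 = 13.65 MHz.
6.4 MHz ≤ fs/2 = 13.65 MHz, passes unchanged.
2.25 MHz ≤ fs/2 = 13.65 MHz, passes unchanged.
20.9 MHz > fs/2 = 13.65 MHz, folds to fs − 20.9 MHz = 6.4 MHz.
Distinct values: {2.25 MHz, 6.4 MHz}.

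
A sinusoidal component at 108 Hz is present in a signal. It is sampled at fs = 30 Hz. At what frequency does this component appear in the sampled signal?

108 Hz mod fs = 18 Hz.
18 Hz > fs/2 = 15 Hz, folds to fs − 18 Hz = 12 Hz.

12 Hz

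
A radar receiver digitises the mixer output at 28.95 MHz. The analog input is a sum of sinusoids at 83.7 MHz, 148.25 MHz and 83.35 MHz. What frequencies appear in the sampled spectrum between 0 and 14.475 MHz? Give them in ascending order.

3.15 MHz, 3.5 MHz

fs/2 = 14.475 MHz.
83.7 MHz mod fs = 25.8 MHz.
25.8 MHz > fs/2 = 14.475 MHz, folds to fs − 25.8 MHz = 3.15 MHz.
148.25 MHz mod fs = 3.5 MHz.
3.5 MHz ≤ fs/2 = 14.475 MHz, appears at 3.5 MHz.
83.35 MHz mod fs = 25.45 MHz.
25.45 MHz > fs/2 = 14.475 MHz, folds to fs − 25.45 MHz = 3.5 MHz.
Distinct values: {3.15 MHz, 3.5 MHz}.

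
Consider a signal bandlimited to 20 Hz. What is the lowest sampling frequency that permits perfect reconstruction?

Nyquist rate = 2 × 20 Hz = 40 Hz.

40 Hz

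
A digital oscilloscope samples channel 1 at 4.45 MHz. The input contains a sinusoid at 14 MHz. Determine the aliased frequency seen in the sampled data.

0.65 MHz

14 MHz mod fs = 0.65 MHz.
0.65 MHz ≤ fs/2 = 2.225 MHz, appears at 0.65 MHz.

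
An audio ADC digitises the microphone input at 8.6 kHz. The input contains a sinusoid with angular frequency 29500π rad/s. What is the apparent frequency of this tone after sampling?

2.45 kHz

ω = 29500π rad/s → f = ω/(2π) = 14750 Hz = 14.75 kHz.
14.75 kHz mod fs = 6.15 kHz.
6.15 kHz > fs/2 = 4.3 kHz, folds to fs − 6.15 kHz = 2.45 kHz.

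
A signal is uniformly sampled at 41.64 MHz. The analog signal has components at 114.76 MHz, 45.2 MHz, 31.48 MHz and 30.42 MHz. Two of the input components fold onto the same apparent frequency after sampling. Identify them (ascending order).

31.48 MHz, 114.76 MHz

fs/2 = 20.82 MHz.
114.76 MHz mod fs = 31.48 MHz.
31.48 MHz > fs/2 = 20.82 MHz, folds to fs − 31.48 MHz = 10.16 MHz.
45.2 MHz mod fs = 3.56 MHz.
3.56 MHz ≤ fs/2 = 20.82 MHz, appears at 3.56 MHz.
31.48 MHz > fs/2 = 20.82 MHz, folds to fs − 31.48 MHz = 10.16 MHz.
30.42 MHz > fs/2 = 20.82 MHz, folds to fs − 30.42 MHz = 11.22 MHz.
31.48 MHz and 114.76 MHz both map to 10.16 MHz.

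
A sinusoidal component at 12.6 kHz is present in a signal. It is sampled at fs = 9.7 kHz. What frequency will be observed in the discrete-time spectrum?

2.9 kHz

12.6 kHz mod fs = 2.9 kHz.
2.9 kHz ≤ fs/2 = 4.85 kHz, appears at 2.9 kHz.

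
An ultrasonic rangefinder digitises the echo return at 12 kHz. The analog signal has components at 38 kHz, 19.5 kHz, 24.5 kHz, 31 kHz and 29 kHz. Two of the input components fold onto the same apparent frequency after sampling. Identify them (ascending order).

29 kHz, 31 kHz

fs/2 = 6 kHz.
38 kHz mod fs = 2 kHz.
2 kHz ≤ fs/2 = 6 kHz, appears at 2 kHz.
19.5 kHz mod fs = 7.5 kHz.
7.5 kHz > fs/2 = 6 kHz, folds to fs − 7.5 kHz = 4.5 kHz.
24.5 kHz mod fs = 0.5 kHz.
0.5 kHz ≤ fs/2 = 6 kHz, appears at 0.5 kHz.
31 kHz mod fs = 7 kHz.
7 kHz > fs/2 = 6 kHz, folds to fs − 7 kHz = 5 kHz.
29 kHz mod fs = 5 kHz.
5 kHz ≤ fs/2 = 6 kHz, appears at 5 kHz.
29 kHz and 31 kHz both map to 5 kHz.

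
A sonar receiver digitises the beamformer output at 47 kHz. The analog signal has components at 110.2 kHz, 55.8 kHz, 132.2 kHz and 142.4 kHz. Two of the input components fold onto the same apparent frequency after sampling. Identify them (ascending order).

55.8 kHz, 132.2 kHz

fs/2 = 23.5 kHz.
110.2 kHz mod fs = 16.2 kHz.
16.2 kHz ≤ fs/2 = 23.5 kHz, appears at 16.2 kHz.
55.8 kHz mod fs = 8.8 kHz.
8.8 kHz ≤ fs/2 = 23.5 kHz, appears at 8.8 kHz.
132.2 kHz mod fs = 38.2 kHz.
38.2 kHz > fs/2 = 23.5 kHz, folds to fs − 38.2 kHz = 8.8 kHz.
142.4 kHz mod fs = 1.4 kHz.
1.4 kHz ≤ fs/2 = 23.5 kHz, appears at 1.4 kHz.
55.8 kHz and 132.2 kHz both map to 8.8 kHz.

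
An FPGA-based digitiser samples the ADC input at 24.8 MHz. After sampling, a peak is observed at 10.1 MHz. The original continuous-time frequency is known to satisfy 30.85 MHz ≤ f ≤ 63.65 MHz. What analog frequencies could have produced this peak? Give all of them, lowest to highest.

Frequencies that alias to 10.1 MHz are k·fs ± 10.1 MHz for integer k ≥ 0.
k=0: 10.1 MHz.
k=1: 14.7 MHz, 34.9 MHz.
k=2: 39.5 MHz, 59.7 MHz.
k=3: 64.3 MHz, 84.5 MHz.
Within [30.85 MHz, 63.65 MHz]: 34.9 MHz, 39.5 MHz, 59.7 MHz.

34.9 MHz, 39.5 MHz, 59.7 MHz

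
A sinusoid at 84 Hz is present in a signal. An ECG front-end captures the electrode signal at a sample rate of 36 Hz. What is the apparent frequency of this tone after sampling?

84 Hz mod fs = 12 Hz.
12 Hz ≤ fs/2 = 18 Hz, appears at 12 Hz.

12 Hz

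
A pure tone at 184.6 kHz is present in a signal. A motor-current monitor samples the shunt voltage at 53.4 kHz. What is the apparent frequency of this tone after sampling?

24.4 kHz

184.6 kHz mod fs = 24.4 kHz.
24.4 kHz ≤ fs/2 = 26.7 kHz, appears at 24.4 kHz.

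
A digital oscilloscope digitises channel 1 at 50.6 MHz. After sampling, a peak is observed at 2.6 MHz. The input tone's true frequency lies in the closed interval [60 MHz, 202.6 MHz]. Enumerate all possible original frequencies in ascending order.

98.6 MHz, 103.8 MHz, 149.2 MHz, 154.4 MHz, 199.8 MHz

Frequencies that alias to 2.6 MHz are k·fs ± 2.6 MHz for integer k ≥ 0.
k=0: 2.6 MHz.
k=1: 48 MHz, 53.2 MHz.
k=2: 98.6 MHz, 103.8 MHz.
k=3: 149.2 MHz, 154.4 MHz.
k=4: 199.8 MHz, 205 MHz.
k=5: 250.4 MHz, 255.6 MHz.
Within [60 MHz, 202.6 MHz]: 98.6 MHz, 103.8 MHz, 149.2 MHz, 154.4 MHz, 199.8 MHz.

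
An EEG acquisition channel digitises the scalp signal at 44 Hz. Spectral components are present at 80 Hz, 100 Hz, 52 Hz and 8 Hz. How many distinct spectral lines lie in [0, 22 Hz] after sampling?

2

fs/2 = 22 Hz.
80 Hz mod fs = 36 Hz.
36 Hz > fs/2 = 22 Hz, folds to fs − 36 Hz = 8 Hz.
100 Hz mod fs = 12 Hz.
12 Hz ≤ fs/2 = 22 Hz, appears at 12 Hz.
52 Hz mod fs = 8 Hz.
8 Hz ≤ fs/2 = 22 Hz, appears at 8 Hz.
8 Hz ≤ fs/2 = 22 Hz, passes unchanged.
Distinct values: {8 Hz, 12 Hz} → 2.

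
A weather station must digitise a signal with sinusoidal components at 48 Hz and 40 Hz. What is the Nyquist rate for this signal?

96 Hz

Highest-frequency component: 48 Hz.
Nyquist rate = 2 × 48 Hz = 96 Hz.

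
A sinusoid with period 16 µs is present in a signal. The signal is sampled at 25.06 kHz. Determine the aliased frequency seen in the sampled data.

12.38 kHz

T = 16 µs → f = 1/T = 62.5 kHz.
62.5 kHz mod fs = 12.38 kHz.
12.38 kHz ≤ fs/2 = 12.53 kHz, appears at 12.38 kHz.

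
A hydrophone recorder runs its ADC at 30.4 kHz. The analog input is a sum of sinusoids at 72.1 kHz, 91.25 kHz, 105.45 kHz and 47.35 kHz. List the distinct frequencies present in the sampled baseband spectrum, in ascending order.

0.05 kHz, 11.3 kHz, 13.45 kHz, 14.25 kHz

fs/2 = 15.2 kHz.
72.1 kHz mod fs = 11.3 kHz.
11.3 kHz ≤ fs/2 = 15.2 kHz, appears at 11.3 kHz.
91.25 kHz mod fs = 0.05 kHz.
0.05 kHz ≤ fs/2 = 15.2 kHz, appears at 0.05 kHz.
105.45 kHz mod fs = 14.25 kHz.
14.25 kHz ≤ fs/2 = 15.2 kHz, appears at 14.25 kHz.
47.35 kHz mod fs = 16.95 kHz.
16.95 kHz > fs/2 = 15.2 kHz, folds to fs − 16.95 kHz = 13.45 kHz.
Distinct values: {0.05 kHz, 11.3 kHz, 13.45 kHz, 14.25 kHz}.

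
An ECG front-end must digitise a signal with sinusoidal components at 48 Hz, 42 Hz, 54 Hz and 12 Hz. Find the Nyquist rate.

108 Hz

Highest-frequency component: 54 Hz.
Nyquist rate = 2 × 54 Hz = 108 Hz.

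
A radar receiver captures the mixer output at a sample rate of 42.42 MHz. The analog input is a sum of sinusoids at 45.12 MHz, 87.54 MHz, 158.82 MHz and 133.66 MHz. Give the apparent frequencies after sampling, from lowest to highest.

2.7 MHz, 6.4 MHz, 10.86 MHz

fs/2 = 21.21 MHz.
45.12 MHz mod fs = 2.7 MHz.
2.7 MHz ≤ fs/2 = 21.21 MHz, appears at 2.7 MHz.
87.54 MHz mod fs = 2.7 MHz.
2.7 MHz ≤ fs/2 = 21.21 MHz, appears at 2.7 MHz.
158.82 MHz mod fs = 31.56 MHz.
31.56 MHz > fs/2 = 21.21 MHz, folds to fs − 31.56 MHz = 10.86 MHz.
133.66 MHz mod fs = 6.4 MHz.
6.4 MHz ≤ fs/2 = 21.21 MHz, appears at 6.4 MHz.
Distinct values: {2.7 MHz, 6.4 MHz, 10.86 MHz}.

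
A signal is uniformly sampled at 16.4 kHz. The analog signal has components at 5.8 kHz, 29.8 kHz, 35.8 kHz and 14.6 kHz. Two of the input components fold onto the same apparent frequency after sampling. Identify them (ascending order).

fs/2 = 8.2 kHz.
5.8 kHz ≤ fs/2 = 8.2 kHz, passes unchanged.
29.8 kHz mod fs = 13.4 kHz.
13.4 kHz > fs/2 = 8.2 kHz, folds to fs − 13.4 kHz = 3 kHz.
35.8 kHz mod fs = 3 kHz.
3 kHz ≤ fs/2 = 8.2 kHz, appears at 3 kHz.
14.6 kHz > fs/2 = 8.2 kHz, folds to fs − 14.6 kHz = 1.8 kHz.
29.8 kHz and 35.8 kHz both map to 3 kHz.

29.8 kHz, 35.8 kHz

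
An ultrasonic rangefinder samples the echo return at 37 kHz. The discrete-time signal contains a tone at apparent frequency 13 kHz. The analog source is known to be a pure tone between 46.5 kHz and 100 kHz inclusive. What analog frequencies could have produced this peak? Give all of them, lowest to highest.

Frequencies that alias to 13 kHz are k·fs ± 13 kHz for integer k ≥ 0.
k=0: 13 kHz.
k=1: 24 kHz, 50 kHz.
k=2: 61 kHz, 87 kHz.
k=3: 98 kHz, 124 kHz.
k=4: 135 kHz, 161 kHz.
Within [46.5 kHz, 100 kHz]: 50 kHz, 61 kHz, 87 kHz, 98 kHz.

50 kHz, 61 kHz, 87 kHz, 98 kHz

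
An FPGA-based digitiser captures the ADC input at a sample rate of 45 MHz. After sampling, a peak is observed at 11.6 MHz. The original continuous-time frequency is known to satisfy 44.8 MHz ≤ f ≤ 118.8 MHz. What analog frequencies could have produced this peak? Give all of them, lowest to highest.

56.6 MHz, 78.4 MHz, 101.6 MHz

Frequencies that alias to 11.6 MHz are k·fs ± 11.6 MHz for integer k ≥ 0.
k=0: 11.6 MHz.
k=1: 33.4 MHz, 56.6 MHz.
k=2: 78.4 MHz, 101.6 MHz.
k=3: 123.4 MHz, 146.6 MHz.
Within [44.8 MHz, 118.8 MHz]: 56.6 MHz, 78.4 MHz, 101.6 MHz.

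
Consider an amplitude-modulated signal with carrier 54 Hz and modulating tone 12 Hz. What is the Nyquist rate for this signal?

AM sidebands sit at fc ± fm = 42 Hz and 66 Hz.
Highest-frequency component: 66 Hz.
Nyquist rate = 2 × 66 Hz = 132 Hz.

132 Hz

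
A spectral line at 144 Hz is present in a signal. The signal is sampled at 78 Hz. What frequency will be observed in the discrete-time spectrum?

12 Hz

144 Hz mod fs = 66 Hz.
66 Hz > fs/2 = 39 Hz, folds to fs − 66 Hz = 12 Hz.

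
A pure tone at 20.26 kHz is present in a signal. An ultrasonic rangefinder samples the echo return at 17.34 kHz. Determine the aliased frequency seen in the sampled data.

20.26 kHz mod fs = 2.92 kHz.
2.92 kHz ≤ fs/2 = 8.67 kHz, appears at 2.92 kHz.

2.92 kHz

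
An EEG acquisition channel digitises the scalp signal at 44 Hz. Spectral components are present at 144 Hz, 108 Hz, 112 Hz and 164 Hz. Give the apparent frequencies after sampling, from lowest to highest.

fs/2 = 22 Hz.
144 Hz mod fs = 12 Hz.
12 Hz ≤ fs/2 = 22 Hz, appears at 12 Hz.
108 Hz mod fs = 20 Hz.
20 Hz ≤ fs/2 = 22 Hz, appears at 20 Hz.
112 Hz mod fs = 24 Hz.
24 Hz > fs/2 = 22 Hz, folds to fs − 24 Hz = 20 Hz.
164 Hz mod fs = 32 Hz.
32 Hz > fs/2 = 22 Hz, folds to fs − 32 Hz = 12 Hz.
Distinct values: {12 Hz, 20 Hz}.

12 Hz, 20 Hz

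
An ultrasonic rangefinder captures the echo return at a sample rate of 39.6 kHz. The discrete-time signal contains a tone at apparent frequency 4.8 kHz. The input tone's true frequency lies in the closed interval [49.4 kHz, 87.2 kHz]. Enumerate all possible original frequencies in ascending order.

74.4 kHz, 84 kHz

Frequencies that alias to 4.8 kHz are k·fs ± 4.8 kHz for integer k ≥ 0.
k=0: 4.8 kHz.
k=1: 34.8 kHz, 44.4 kHz.
k=2: 74.4 kHz, 84 kHz.
k=3: 114 kHz, 123.6 kHz.
Within [49.4 kHz, 87.2 kHz]: 74.4 kHz, 84 kHz.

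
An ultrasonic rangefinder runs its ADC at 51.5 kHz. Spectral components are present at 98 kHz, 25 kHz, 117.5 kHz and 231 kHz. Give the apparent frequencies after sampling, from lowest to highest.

5 kHz, 14.5 kHz, 25 kHz

fs/2 = 25.75 kHz.
98 kHz mod fs = 46.5 kHz.
46.5 kHz > fs/2 = 25.75 kHz, folds to fs − 46.5 kHz = 5 kHz.
25 kHz ≤ fs/2 = 25.75 kHz, passes unchanged.
117.5 kHz mod fs = 14.5 kHz.
14.5 kHz ≤ fs/2 = 25.75 kHz, appears at 14.5 kHz.
231 kHz mod fs = 25 kHz.
25 kHz ≤ fs/2 = 25.75 kHz, appears at 25 kHz.
Distinct values: {5 kHz, 14.5 kHz, 25 kHz}.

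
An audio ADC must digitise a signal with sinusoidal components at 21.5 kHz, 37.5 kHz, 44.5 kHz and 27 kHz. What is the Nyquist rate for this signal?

89 kHz

Highest-frequency component: 44.5 kHz.
Nyquist rate = 2 × 44.5 kHz = 89 kHz.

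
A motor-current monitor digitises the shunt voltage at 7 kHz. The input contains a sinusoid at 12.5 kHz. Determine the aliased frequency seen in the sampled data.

1.5 kHz

12.5 kHz mod fs = 5.5 kHz.
5.5 kHz > fs/2 = 3.5 kHz, folds to fs − 5.5 kHz = 1.5 kHz.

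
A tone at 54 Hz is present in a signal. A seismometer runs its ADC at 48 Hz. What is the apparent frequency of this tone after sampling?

54 Hz mod fs = 6 Hz.
6 Hz ≤ fs/2 = 24 Hz, appears at 6 Hz.

6 Hz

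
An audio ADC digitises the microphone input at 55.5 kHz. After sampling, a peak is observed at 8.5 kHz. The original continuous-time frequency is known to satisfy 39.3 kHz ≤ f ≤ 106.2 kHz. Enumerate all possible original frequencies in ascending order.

Frequencies that alias to 8.5 kHz are k·fs ± 8.5 kHz for integer k ≥ 0.
k=0: 8.5 kHz.
k=1: 47 kHz, 64 kHz.
k=2: 102.5 kHz, 119.5 kHz.
k=3: 158 kHz, 175 kHz.
Within [39.3 kHz, 106.2 kHz]: 47 kHz, 64 kHz, 102.5 kHz.

47 kHz, 64 kHz, 102.5 kHz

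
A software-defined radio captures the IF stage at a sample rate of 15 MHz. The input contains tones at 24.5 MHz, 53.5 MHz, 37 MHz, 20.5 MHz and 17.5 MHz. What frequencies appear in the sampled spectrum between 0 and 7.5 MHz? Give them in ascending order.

2.5 MHz, 5.5 MHz, 6.5 MHz, 7 MHz

fs/2 = 7.5 MHz.
24.5 MHz mod fs = 9.5 MHz.
9.5 MHz > fs/2 = 7.5 MHz, folds to fs − 9.5 MHz = 5.5 MHz.
53.5 MHz mod fs = 8.5 MHz.
8.5 MHz > fs/2 = 7.5 MHz, folds to fs − 8.5 MHz = 6.5 MHz.
37 MHz mod fs = 7 MHz.
7 MHz ≤ fs/2 = 7.5 MHz, appears at 7 MHz.
20.5 MHz mod fs = 5.5 MHz.
5.5 MHz ≤ fs/2 = 7.5 MHz, appears at 5.5 MHz.
17.5 MHz mod fs = 2.5 MHz.
2.5 MHz ≤ fs/2 = 7.5 MHz, appears at 2.5 MHz.
Distinct values: {2.5 MHz, 5.5 MHz, 6.5 MHz, 7 MHz}.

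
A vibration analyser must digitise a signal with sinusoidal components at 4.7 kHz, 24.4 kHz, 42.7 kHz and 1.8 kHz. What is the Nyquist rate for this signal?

Highest-frequency component: 42.7 kHz.
Nyquist rate = 2 × 42.7 kHz = 85.4 kHz.

85.4 kHz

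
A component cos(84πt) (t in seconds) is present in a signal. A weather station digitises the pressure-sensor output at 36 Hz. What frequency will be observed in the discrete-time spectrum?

6 Hz

ω = 84π rad/s → f = ω/(2π) = 42 Hz.
42 Hz mod fs = 6 Hz.
6 Hz ≤ fs/2 = 18 Hz, appears at 6 Hz.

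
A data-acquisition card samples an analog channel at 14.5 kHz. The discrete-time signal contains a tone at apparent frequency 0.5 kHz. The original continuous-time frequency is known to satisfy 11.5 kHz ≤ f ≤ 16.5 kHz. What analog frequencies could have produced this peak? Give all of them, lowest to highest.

Frequencies that alias to 0.5 kHz are k·fs ± 0.5 kHz for integer k ≥ 0.
k=0: 0.5 kHz.
k=1: 14 kHz, 15 kHz.
k=2: 28.5 kHz, 29.5 kHz.
Within [11.5 kHz, 16.5 kHz]: 14 kHz, 15 kHz.

14 kHz, 15 kHz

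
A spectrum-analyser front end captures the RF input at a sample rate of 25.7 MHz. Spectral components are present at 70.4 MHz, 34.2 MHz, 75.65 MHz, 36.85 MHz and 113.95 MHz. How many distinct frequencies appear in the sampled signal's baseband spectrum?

4

fs/2 = 12.85 MHz.
70.4 MHz mod fs = 19 MHz.
19 MHz > fs/2 = 12.85 MHz, folds to fs − 19 MHz = 6.7 MHz.
34.2 MHz mod fs = 8.5 MHz.
8.5 MHz ≤ fs/2 = 12.85 MHz, appears at 8.5 MHz.
75.65 MHz mod fs = 24.25 MHz.
24.25 MHz > fs/2 = 12.85 MHz, folds to fs − 24.25 MHz = 1.45 MHz.
36.85 MHz mod fs = 11.15 MHz.
11.15 MHz ≤ fs/2 = 12.85 MHz, appears at 11.15 MHz.
113.95 MHz mod fs = 11.15 MHz.
11.15 MHz ≤ fs/2 = 12.85 MHz, appears at 11.15 MHz.
Distinct values: {1.45 MHz, 6.7 MHz, 8.5 MHz, 11.15 MHz} → 4.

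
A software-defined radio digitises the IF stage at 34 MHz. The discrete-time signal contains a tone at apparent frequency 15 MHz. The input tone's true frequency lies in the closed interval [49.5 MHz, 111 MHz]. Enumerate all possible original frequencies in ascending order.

Frequencies that alias to 15 MHz are k·fs ± 15 MHz for integer k ≥ 0.
k=0: 15 MHz.
k=1: 19 MHz, 49 MHz.
k=2: 53 MHz, 83 MHz.
k=3: 87 MHz, 117 MHz.
k=4: 121 MHz, 151 MHz.
Within [49.5 MHz, 111 MHz]: 53 MHz, 83 MHz, 87 MHz.

53 MHz, 83 MHz, 87 MHz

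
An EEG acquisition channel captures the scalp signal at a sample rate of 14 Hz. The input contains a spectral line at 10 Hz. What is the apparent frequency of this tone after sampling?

10 Hz > fs/2 = 7 Hz, folds to fs − 10 Hz = 4 Hz.

4 Hz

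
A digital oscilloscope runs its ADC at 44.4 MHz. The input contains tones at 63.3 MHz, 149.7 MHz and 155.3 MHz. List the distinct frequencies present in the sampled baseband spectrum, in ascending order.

16.5 MHz, 18.9 MHz, 22.1 MHz

fs/2 = 22.2 MHz.
63.3 MHz mod fs = 18.9 MHz.
18.9 MHz ≤ fs/2 = 22.2 MHz, appears at 18.9 MHz.
149.7 MHz mod fs = 16.5 MHz.
16.5 MHz ≤ fs/2 = 22.2 MHz, appears at 16.5 MHz.
155.3 MHz mod fs = 22.1 MHz.
22.1 MHz ≤ fs/2 = 22.2 MHz, appears at 22.1 MHz.
Distinct values: {16.5 MHz, 18.9 MHz, 22.1 MHz}.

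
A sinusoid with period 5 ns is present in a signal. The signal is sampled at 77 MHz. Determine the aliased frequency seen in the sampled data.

31 MHz

T = 5 ns → f = 1/T = 200 MHz.
200 MHz mod fs = 46 MHz.
46 MHz > fs/2 = 38.5 MHz, folds to fs − 46 MHz = 31 MHz.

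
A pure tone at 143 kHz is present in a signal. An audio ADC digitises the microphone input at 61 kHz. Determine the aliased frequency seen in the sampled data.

143 kHz mod fs = 21 kHz.
21 kHz ≤ fs/2 = 30.5 kHz, appears at 21 kHz.

21 kHz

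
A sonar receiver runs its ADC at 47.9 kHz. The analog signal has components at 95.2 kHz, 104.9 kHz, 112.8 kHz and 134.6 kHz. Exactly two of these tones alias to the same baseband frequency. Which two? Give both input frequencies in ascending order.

fs/2 = 23.95 kHz.
95.2 kHz mod fs = 47.3 kHz.
47.3 kHz > fs/2 = 23.95 kHz, folds to fs − 47.3 kHz = 0.6 kHz.
104.9 kHz mod fs = 9.1 kHz.
9.1 kHz ≤ fs/2 = 23.95 kHz, appears at 9.1 kHz.
112.8 kHz mod fs = 17 kHz.
17 kHz ≤ fs/2 = 23.95 kHz, appears at 17 kHz.
134.6 kHz mod fs = 38.8 kHz.
38.8 kHz > fs/2 = 23.95 kHz, folds to fs − 38.8 kHz = 9.1 kHz.
104.9 kHz and 134.6 kHz both map to 9.1 kHz.

104.9 kHz, 134.6 kHz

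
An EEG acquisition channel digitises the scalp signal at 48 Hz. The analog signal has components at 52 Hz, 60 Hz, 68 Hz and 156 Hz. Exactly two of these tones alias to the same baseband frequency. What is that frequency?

12 Hz

fs/2 = 24 Hz.
52 Hz mod fs = 4 Hz.
4 Hz ≤ fs/2 = 24 Hz, appears at 4 Hz.
60 Hz mod fs = 12 Hz.
12 Hz ≤ fs/2 = 24 Hz, appears at 12 Hz.
68 Hz mod fs = 20 Hz.
20 Hz ≤ fs/2 = 24 Hz, appears at 20 Hz.
156 Hz mod fs = 12 Hz.
12 Hz ≤ fs/2 = 24 Hz, appears at 12 Hz.
60 Hz and 156 Hz both map to 12 Hz.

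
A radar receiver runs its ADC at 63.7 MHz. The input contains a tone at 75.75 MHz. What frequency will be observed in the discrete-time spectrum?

12.05 MHz

75.75 MHz mod fs = 12.05 MHz.
12.05 MHz ≤ fs/2 = 31.85 MHz, appears at 12.05 MHz.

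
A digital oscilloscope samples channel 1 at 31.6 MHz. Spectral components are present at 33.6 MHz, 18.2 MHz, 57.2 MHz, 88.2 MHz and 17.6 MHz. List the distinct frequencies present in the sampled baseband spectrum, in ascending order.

2 MHz, 6 MHz, 6.6 MHz, 13.4 MHz, 14 MHz

fs/2 = 15.8 MHz.
33.6 MHz mod fs = 2 MHz.
2 MHz ≤ fs/2 = 15.8 MHz, appears at 2 MHz.
18.2 MHz > fs/2 = 15.8 MHz, folds to fs − 18.2 MHz = 13.4 MHz.
57.2 MHz mod fs = 25.6 MHz.
25.6 MHz > fs/2 = 15.8 MHz, folds to fs − 25.6 MHz = 6 MHz.
88.2 MHz mod fs = 25 MHz.
25 MHz > fs/2 = 15.8 MHz, folds to fs − 25 MHz = 6.6 MHz.
17.6 MHz > fs/2 = 15.8 MHz, folds to fs − 17.6 MHz = 14 MHz.
Distinct values: {2 MHz, 6 MHz, 6.6 MHz, 13.4 MHz, 14 MHz}.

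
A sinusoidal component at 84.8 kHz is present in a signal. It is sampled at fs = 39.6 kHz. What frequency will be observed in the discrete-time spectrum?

84.8 kHz mod fs = 5.6 kHz.
5.6 kHz ≤ fs/2 = 19.8 kHz, appears at 5.6 kHz.

5.6 kHz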